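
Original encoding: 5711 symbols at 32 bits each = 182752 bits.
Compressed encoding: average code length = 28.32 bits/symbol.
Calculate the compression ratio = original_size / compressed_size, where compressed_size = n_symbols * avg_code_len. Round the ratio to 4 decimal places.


original_size = n_symbols * orig_bits = 5711 * 32 = 182752 bits
compressed_size = n_symbols * avg_code_len = 5711 * 28.32 = 161735.52 bits
ratio = original_size / compressed_size = 182752 / 161735.52 = 1.1299

Compression ratio = 1.1299


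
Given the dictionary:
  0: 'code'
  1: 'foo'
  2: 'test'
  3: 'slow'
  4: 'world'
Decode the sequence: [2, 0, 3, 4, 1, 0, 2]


Look up each index in the dictionary:
  2 -> 'test'
  0 -> 'code'
  3 -> 'slow'
  4 -> 'world'
  1 -> 'foo'
  0 -> 'code'
  2 -> 'test'

Decoded: "test code slow world foo code test"


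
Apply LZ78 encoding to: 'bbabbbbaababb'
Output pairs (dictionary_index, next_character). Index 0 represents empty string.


LZ78 encoding steps:
Dictionary: {0: ''}
Step 1: w='' (idx 0), next='b' -> output (0, 'b'), add 'b' as idx 1
Step 2: w='b' (idx 1), next='a' -> output (1, 'a'), add 'ba' as idx 2
Step 3: w='b' (idx 1), next='b' -> output (1, 'b'), add 'bb' as idx 3
Step 4: w='bb' (idx 3), next='a' -> output (3, 'a'), add 'bba' as idx 4
Step 5: w='' (idx 0), next='a' -> output (0, 'a'), add 'a' as idx 5
Step 6: w='ba' (idx 2), next='b' -> output (2, 'b'), add 'bab' as idx 6
Step 7: w='b' (idx 1), end of input -> output (1, '')


Encoded: [(0, 'b'), (1, 'a'), (1, 'b'), (3, 'a'), (0, 'a'), (2, 'b'), (1, '')]


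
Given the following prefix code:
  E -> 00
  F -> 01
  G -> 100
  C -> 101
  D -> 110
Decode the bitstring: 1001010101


Decoding step by step:
Bits 100 -> G
Bits 101 -> C
Bits 01 -> F
Bits 01 -> F


Decoded message: GCFF


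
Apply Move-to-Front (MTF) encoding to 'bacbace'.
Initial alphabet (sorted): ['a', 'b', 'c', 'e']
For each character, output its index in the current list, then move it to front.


MTF encoding:
'b': index 1 in ['a', 'b', 'c', 'e'] -> ['b', 'a', 'c', 'e']
'a': index 1 in ['b', 'a', 'c', 'e'] -> ['a', 'b', 'c', 'e']
'c': index 2 in ['a', 'b', 'c', 'e'] -> ['c', 'a', 'b', 'e']
'b': index 2 in ['c', 'a', 'b', 'e'] -> ['b', 'c', 'a', 'e']
'a': index 2 in ['b', 'c', 'a', 'e'] -> ['a', 'b', 'c', 'e']
'c': index 2 in ['a', 'b', 'c', 'e'] -> ['c', 'a', 'b', 'e']
'e': index 3 in ['c', 'a', 'b', 'e'] -> ['e', 'c', 'a', 'b']


Output: [1, 1, 2, 2, 2, 2, 3]


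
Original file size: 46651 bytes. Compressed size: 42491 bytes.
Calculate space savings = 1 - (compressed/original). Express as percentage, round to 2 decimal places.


ratio = compressed/original = 42491/46651 = 0.910827
savings = 1 - ratio = 1 - 0.910827 = 0.089173
as a percentage: 0.089173 * 100 = 8.92%

Space savings = 1 - 42491/46651 = 8.92%


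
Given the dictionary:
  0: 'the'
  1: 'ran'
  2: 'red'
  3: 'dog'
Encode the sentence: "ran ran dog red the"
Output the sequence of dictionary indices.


Look up each word in the dictionary:
  'ran' -> 1
  'ran' -> 1
  'dog' -> 3
  'red' -> 2
  'the' -> 0

Encoded: [1, 1, 3, 2, 0]


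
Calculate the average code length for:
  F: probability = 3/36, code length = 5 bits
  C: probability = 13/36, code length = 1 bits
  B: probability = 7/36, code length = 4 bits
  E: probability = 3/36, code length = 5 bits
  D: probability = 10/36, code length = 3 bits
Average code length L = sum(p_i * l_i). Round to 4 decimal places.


Weighted contributions p_i * l_i:
  F: (3/36) * 5 = 15/36
  C: (13/36) * 1 = 13/36
  B: (7/36) * 4 = 28/36
  E: (3/36) * 5 = 15/36
  D: (10/36) * 3 = 30/36
Sum = (15 + 13 + 28 + 15 + 30)/36 = 101/36

L = 101/36 = 2.8056 bits/symbol


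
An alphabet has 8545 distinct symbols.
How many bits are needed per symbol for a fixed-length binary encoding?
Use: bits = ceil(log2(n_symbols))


log2(8545) = 13.0609
Bracket: 2^13 = 8192 < 8545 <= 2^14 = 16384
So ceil(log2(8545)) = 14

bits = ceil(log2(8545)) = ceil(13.0609) = 14 bits


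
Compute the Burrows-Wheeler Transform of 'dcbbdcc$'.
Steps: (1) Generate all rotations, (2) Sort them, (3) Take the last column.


Rotations (sorted):
  0: $dcbbdcc -> last char: c
  1: bbdcc$dc -> last char: c
  2: bdcc$dcb -> last char: b
  3: c$dcbbdc -> last char: c
  4: cbbdcc$d -> last char: d
  5: cc$dcbbd -> last char: d
  6: dcbbdcc$ -> last char: $
  7: dcc$dcbb -> last char: b


BWT = ccbcdd$b


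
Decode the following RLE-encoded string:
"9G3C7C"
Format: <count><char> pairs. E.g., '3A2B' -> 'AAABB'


Expanding each <count><char> pair:
  9G -> 'GGGGGGGGG'
  3C -> 'CCC'
  7C -> 'CCCCCCC'

Decoded = GGGGGGGGGCCCCCCCCCC


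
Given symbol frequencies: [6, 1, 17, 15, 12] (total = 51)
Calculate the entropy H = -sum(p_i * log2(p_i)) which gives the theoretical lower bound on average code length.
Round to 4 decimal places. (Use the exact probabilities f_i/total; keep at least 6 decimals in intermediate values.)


Per-symbol terms -p_i * log2(p_i) with p_i = f_i/51:
  p = 6/51 = 0.117647: log2(p) = -3.087463, -p*log2(p) = 0.363231
  p = 1/51 = 0.019608: log2(p) = -5.672425, -p*log2(p) = 0.111224
  p = 17/51 = 0.333333: log2(p) = -1.584963, -p*log2(p) = 0.528321
  p = 15/51 = 0.294118: log2(p) = -1.765535, -p*log2(p) = 0.519275
  p = 12/51 = 0.235294: log2(p) = -2.087463, -p*log2(p) = 0.491168
H = 0.363231 + 0.111224 + 0.528321 + 0.519275 + 0.491168 = 2.013219

H = 2.0132 bits/symbol


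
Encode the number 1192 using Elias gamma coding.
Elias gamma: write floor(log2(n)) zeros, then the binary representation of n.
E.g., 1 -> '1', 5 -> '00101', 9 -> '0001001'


num_bits = floor(log2(1192)) + 1 = 11
leading_zeros = num_bits - 1 = 10
binary(1192) = 10010101000

Elias gamma(1192) = '0000000000' + '10010101000' = 000000000010010101000 (21 bits)


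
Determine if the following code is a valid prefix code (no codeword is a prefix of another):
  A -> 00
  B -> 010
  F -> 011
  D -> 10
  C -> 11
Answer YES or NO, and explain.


Checking each pair (does one codeword prefix another?):
  A='00' vs B='010': no prefix
  A='00' vs F='011': no prefix
  A='00' vs D='10': no prefix
  A='00' vs C='11': no prefix
  B='010' vs A='00': no prefix
  B='010' vs F='011': no prefix
  B='010' vs D='10': no prefix
  B='010' vs C='11': no prefix
  F='011' vs A='00': no prefix
  F='011' vs B='010': no prefix
  F='011' vs D='10': no prefix
  F='011' vs C='11': no prefix
  D='10' vs A='00': no prefix
  D='10' vs B='010': no prefix
  D='10' vs F='011': no prefix
  D='10' vs C='11': no prefix
  C='11' vs A='00': no prefix
  C='11' vs B='010': no prefix
  C='11' vs F='011': no prefix
  C='11' vs D='10': no prefix
No violation found over all pairs.

YES -- this is a valid prefix code. No codeword is a prefix of any other codeword.


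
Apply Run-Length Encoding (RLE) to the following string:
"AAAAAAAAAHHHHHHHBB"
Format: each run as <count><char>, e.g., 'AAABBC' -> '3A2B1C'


Scanning runs left to right:
  i=0: run of 'A' x 9 -> '9A'
  i=9: run of 'H' x 7 -> '7H'
  i=16: run of 'B' x 2 -> '2B'

RLE = 9A7H2B


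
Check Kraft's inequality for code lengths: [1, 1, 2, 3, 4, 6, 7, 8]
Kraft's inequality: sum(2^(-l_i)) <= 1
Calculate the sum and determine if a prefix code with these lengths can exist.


Sum = 2^(-1) + 2^(-1) + 2^(-2) + 2^(-3) + 2^(-4) + 2^(-6) + 2^(-7) + 2^(-8)
    = 0.5 + 0.5 + 0.25 + 0.125 + 0.0625 + 0.015625 + 0.0078125 + 0.00390625
    = 375/256 = 1.46484375
Since 1.46484375 > 1, Kraft's inequality is NOT satisfied.
A prefix code with these lengths CANNOT exist.

Kraft sum = 1.46484375. Not satisfied.


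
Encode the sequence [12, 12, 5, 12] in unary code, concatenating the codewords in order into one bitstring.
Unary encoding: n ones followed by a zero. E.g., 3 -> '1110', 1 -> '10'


Encode each number as n ones followed by a terminating 0:
  12 -> 1111111111110 (13 bits)
  12 -> 1111111111110 (13 bits)
  5 -> 111110 (6 bits)
  12 -> 1111111111110 (13 bits)
Total length = 13 + 13 + 6 + 13 = 45 bits.

Unary([12, 12, 5, 12]) = 111111111111011111111111101111101111111111110 (45 bits)


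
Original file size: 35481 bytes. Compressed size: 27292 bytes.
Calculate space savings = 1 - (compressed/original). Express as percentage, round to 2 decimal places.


ratio = compressed/original = 27292/35481 = 0.7692
savings = 1 - ratio = 1 - 0.7692 = 0.2308
as a percentage: 0.2308 * 100 = 23.08%

Space savings = 1 - 27292/35481 = 23.08%


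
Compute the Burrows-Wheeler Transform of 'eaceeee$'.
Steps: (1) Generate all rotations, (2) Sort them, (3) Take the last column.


Rotations (sorted):
  0: $eaceeee -> last char: e
  1: aceeee$e -> last char: e
  2: ceeee$ea -> last char: a
  3: e$eaceee -> last char: e
  4: eaceeee$ -> last char: $
  5: ee$eacee -> last char: e
  6: eee$eace -> last char: e
  7: eeee$eac -> last char: c


BWT = eeae$eec


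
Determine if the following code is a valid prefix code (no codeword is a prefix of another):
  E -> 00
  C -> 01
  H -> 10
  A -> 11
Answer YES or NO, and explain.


Checking each pair (does one codeword prefix another?):
  E='00' vs C='01': no prefix
  E='00' vs H='10': no prefix
  E='00' vs A='11': no prefix
  C='01' vs E='00': no prefix
  C='01' vs H='10': no prefix
  C='01' vs A='11': no prefix
  H='10' vs E='00': no prefix
  H='10' vs C='01': no prefix
  H='10' vs A='11': no prefix
  A='11' vs E='00': no prefix
  A='11' vs C='01': no prefix
  A='11' vs H='10': no prefix
No violation found over all pairs.

YES -- this is a valid prefix code. No codeword is a prefix of any other codeword.


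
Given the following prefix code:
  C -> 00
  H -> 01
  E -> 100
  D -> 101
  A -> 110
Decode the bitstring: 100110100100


Decoding step by step:
Bits 100 -> E
Bits 110 -> A
Bits 100 -> E
Bits 100 -> E


Decoded message: EAEE


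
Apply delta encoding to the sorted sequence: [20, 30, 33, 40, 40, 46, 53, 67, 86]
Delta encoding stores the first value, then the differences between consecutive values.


First value: 20
Deltas:
  30 - 20 = 10
  33 - 30 = 3
  40 - 33 = 7
  40 - 40 = 0
  46 - 40 = 6
  53 - 46 = 7
  67 - 53 = 14
  86 - 67 = 19


Delta encoded: [20, 10, 3, 7, 0, 6, 7, 14, 19]


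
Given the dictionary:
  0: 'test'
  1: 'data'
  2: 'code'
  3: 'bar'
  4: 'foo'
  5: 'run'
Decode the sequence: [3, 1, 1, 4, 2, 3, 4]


Look up each index in the dictionary:
  3 -> 'bar'
  1 -> 'data'
  1 -> 'data'
  4 -> 'foo'
  2 -> 'code'
  3 -> 'bar'
  4 -> 'foo'

Decoded: "bar data data foo code bar foo"


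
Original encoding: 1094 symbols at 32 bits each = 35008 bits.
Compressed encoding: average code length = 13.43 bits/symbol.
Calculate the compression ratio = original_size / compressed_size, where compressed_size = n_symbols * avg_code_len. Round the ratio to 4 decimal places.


original_size = n_symbols * orig_bits = 1094 * 32 = 35008 bits
compressed_size = n_symbols * avg_code_len = 1094 * 13.43 = 14692.42 bits
ratio = original_size / compressed_size = 35008 / 14692.42 = 2.3827

Compression ratio = 2.3827


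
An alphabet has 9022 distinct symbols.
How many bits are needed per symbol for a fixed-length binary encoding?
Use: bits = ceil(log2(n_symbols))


log2(9022) = 13.1392
Bracket: 2^13 = 8192 < 9022 <= 2^14 = 16384
So ceil(log2(9022)) = 14

bits = ceil(log2(9022)) = ceil(13.1392) = 14 bits


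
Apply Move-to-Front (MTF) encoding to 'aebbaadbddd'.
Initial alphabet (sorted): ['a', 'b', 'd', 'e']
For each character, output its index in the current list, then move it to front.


MTF encoding:
'a': index 0 in ['a', 'b', 'd', 'e'] -> ['a', 'b', 'd', 'e']
'e': index 3 in ['a', 'b', 'd', 'e'] -> ['e', 'a', 'b', 'd']
'b': index 2 in ['e', 'a', 'b', 'd'] -> ['b', 'e', 'a', 'd']
'b': index 0 in ['b', 'e', 'a', 'd'] -> ['b', 'e', 'a', 'd']
'a': index 2 in ['b', 'e', 'a', 'd'] -> ['a', 'b', 'e', 'd']
'a': index 0 in ['a', 'b', 'e', 'd'] -> ['a', 'b', 'e', 'd']
'd': index 3 in ['a', 'b', 'e', 'd'] -> ['d', 'a', 'b', 'e']
'b': index 2 in ['d', 'a', 'b', 'e'] -> ['b', 'd', 'a', 'e']
'd': index 1 in ['b', 'd', 'a', 'e'] -> ['d', 'b', 'a', 'e']
'd': index 0 in ['d', 'b', 'a', 'e'] -> ['d', 'b', 'a', 'e']
'd': index 0 in ['d', 'b', 'a', 'e'] -> ['d', 'b', 'a', 'e']


Output: [0, 3, 2, 0, 2, 0, 3, 2, 1, 0, 0]


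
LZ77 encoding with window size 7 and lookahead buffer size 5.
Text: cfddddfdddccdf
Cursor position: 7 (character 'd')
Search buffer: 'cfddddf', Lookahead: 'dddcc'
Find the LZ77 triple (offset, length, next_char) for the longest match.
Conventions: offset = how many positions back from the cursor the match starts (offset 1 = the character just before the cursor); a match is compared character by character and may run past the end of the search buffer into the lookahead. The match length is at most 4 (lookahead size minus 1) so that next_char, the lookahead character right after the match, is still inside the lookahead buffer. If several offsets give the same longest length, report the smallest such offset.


Try each offset into the search buffer:
  offset=1 (pos 6, char 'f'): match length 0
  offset=2 (pos 5, char 'd'): match length 1
  offset=3 (pos 4, char 'd'): match length 2
  offset=4 (pos 3, char 'd'): match length 3
  offset=5 (pos 2, char 'd'): match length 3
  offset=6 (pos 1, char 'f'): match length 0
  offset=7 (pos 0, char 'c'): match length 0
Longest match has length 3, found at offsets 4, 5; take the smallest, offset 4.
next_char = character at position 7 + 3 = 10 -> 'c'

Best match: offset=4, length=3 (matching 'ddd' starting at position 3)
LZ77 triple: (4, 3, 'c')


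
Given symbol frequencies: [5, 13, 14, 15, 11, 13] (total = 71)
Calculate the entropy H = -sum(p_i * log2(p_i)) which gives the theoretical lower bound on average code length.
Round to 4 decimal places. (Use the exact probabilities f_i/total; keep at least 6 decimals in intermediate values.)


Per-symbol terms -p_i * log2(p_i) with p_i = f_i/71:
  p = 5/71 = 0.070423: log2(p) = -3.827819, -p*log2(p) = 0.269565
  p = 13/71 = 0.183099: log2(p) = -2.449307, -p*log2(p) = 0.448465
  p = 14/71 = 0.197183: log2(p) = -2.342392, -p*log2(p) = 0.461880
  p = 15/71 = 0.211268: log2(p) = -2.242857, -p*log2(p) = 0.473843
  p = 11/71 = 0.154930: log2(p) = -2.690316, -p*log2(p) = 0.416809
  p = 13/71 = 0.183099: log2(p) = -2.449307, -p*log2(p) = 0.448465
H = 0.269565 + 0.448465 + 0.461880 + 0.473843 + 0.416809 + 0.448465 = 2.519027

H = 2.519 bits/symbol


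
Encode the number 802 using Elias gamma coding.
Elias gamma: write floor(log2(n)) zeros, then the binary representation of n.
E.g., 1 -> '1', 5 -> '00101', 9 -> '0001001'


num_bits = floor(log2(802)) + 1 = 10
leading_zeros = num_bits - 1 = 9
binary(802) = 1100100010

Elias gamma(802) = '000000000' + '1100100010' = 0000000001100100010 (19 bits)


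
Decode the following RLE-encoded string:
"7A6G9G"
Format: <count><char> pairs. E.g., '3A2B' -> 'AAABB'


Expanding each <count><char> pair:
  7A -> 'AAAAAAA'
  6G -> 'GGGGGG'
  9G -> 'GGGGGGGGG'

Decoded = AAAAAAAGGGGGGGGGGGGGGG


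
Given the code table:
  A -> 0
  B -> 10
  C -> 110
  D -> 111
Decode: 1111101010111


Decoding:
111 -> D
110 -> C
10 -> B
10 -> B
111 -> D


Result: DCBBD


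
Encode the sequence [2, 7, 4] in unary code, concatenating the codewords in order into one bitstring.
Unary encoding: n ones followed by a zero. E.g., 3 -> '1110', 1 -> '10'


Encode each number as n ones followed by a terminating 0:
  2 -> 110 (3 bits)
  7 -> 11111110 (8 bits)
  4 -> 11110 (5 bits)
Total length = 3 + 8 + 5 = 16 bits.

Unary([2, 7, 4]) = 1101111111011110 (16 bits)


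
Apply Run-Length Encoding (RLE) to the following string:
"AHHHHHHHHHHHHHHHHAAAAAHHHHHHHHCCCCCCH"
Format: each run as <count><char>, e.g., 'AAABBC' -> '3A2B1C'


Scanning runs left to right:
  i=0: run of 'A' x 1 -> '1A'
  i=1: run of 'H' x 16 -> '16H'
  i=17: run of 'A' x 5 -> '5A'
  i=22: run of 'H' x 8 -> '8H'
  i=30: run of 'C' x 6 -> '6C'
  i=36: run of 'H' x 1 -> '1H'

RLE = 1A16H5A8H6C1H


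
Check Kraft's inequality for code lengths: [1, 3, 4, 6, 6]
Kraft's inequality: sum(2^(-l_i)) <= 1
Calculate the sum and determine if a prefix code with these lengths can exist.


Sum = 2^(-1) + 2^(-3) + 2^(-4) + 2^(-6) + 2^(-6)
    = 0.5 + 0.125 + 0.0625 + 0.015625 + 0.015625
    = 46/64 = 0.71875
Since 0.71875 <= 1, Kraft's inequality IS satisfied.
A prefix code with these lengths CAN exist.

Kraft sum = 0.71875. Satisfied.


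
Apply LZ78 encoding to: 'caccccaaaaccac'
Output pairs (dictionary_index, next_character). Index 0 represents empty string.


LZ78 encoding steps:
Dictionary: {0: ''}
Step 1: w='' (idx 0), next='c' -> output (0, 'c'), add 'c' as idx 1
Step 2: w='' (idx 0), next='a' -> output (0, 'a'), add 'a' as idx 2
Step 3: w='c' (idx 1), next='c' -> output (1, 'c'), add 'cc' as idx 3
Step 4: w='cc' (idx 3), next='a' -> output (3, 'a'), add 'cca' as idx 4
Step 5: w='a' (idx 2), next='a' -> output (2, 'a'), add 'aa' as idx 5
Step 6: w='a' (idx 2), next='c' -> output (2, 'c'), add 'ac' as idx 6
Step 7: w='c' (idx 1), next='a' -> output (1, 'a'), add 'ca' as idx 7
Step 8: w='c' (idx 1), end of input -> output (1, '')


Encoded: [(0, 'c'), (0, 'a'), (1, 'c'), (3, 'a'), (2, 'a'), (2, 'c'), (1, 'a'), (1, '')]


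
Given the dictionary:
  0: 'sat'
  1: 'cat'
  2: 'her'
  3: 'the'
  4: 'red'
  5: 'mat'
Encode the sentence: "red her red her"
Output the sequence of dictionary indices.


Look up each word in the dictionary:
  'red' -> 4
  'her' -> 2
  'red' -> 4
  'her' -> 2

Encoded: [4, 2, 4, 2]


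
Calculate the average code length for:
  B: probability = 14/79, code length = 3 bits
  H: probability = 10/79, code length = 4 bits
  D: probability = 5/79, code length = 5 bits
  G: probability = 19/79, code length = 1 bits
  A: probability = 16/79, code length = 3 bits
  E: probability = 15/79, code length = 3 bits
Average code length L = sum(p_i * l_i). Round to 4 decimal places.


Weighted contributions p_i * l_i:
  B: (14/79) * 3 = 42/79
  H: (10/79) * 4 = 40/79
  D: (5/79) * 5 = 25/79
  G: (19/79) * 1 = 19/79
  A: (16/79) * 3 = 48/79
  E: (15/79) * 3 = 45/79
Sum = (42 + 40 + 25 + 19 + 48 + 45)/79 = 219/79

L = 219/79 = 2.7722 bits/symbol


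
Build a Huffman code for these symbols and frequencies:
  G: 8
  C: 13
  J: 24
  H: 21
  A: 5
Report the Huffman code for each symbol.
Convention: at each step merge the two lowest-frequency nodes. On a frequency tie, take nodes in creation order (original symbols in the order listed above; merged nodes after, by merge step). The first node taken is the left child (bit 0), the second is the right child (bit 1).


Huffman tree construction:
Step 1: Merge A(5) + G(8) = 13
Step 2: Merge C(13) + (A+G)(13) = 26
Step 3: Merge H(21) + J(24) = 45
Step 4: Merge (C+(A+G))(26) + (H+J)(45) = 71
Read each symbol's code off the tree from the root (left child = 0, right child = 1).

Codes:
  G: 011 (length 3)
  C: 00 (length 2)
  J: 11 (length 2)
  H: 10 (length 2)
  A: 010 (length 3)
Average code length: 155/71 = 2.1831 bits/symbol


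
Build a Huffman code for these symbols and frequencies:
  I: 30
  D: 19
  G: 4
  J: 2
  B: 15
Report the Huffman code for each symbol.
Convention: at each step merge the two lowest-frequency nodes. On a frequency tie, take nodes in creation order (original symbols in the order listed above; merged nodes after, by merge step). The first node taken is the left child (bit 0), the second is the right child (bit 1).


Huffman tree construction:
Step 1: Merge J(2) + G(4) = 6
Step 2: Merge (J+G)(6) + B(15) = 21
Step 3: Merge D(19) + ((J+G)+B)(21) = 40
Step 4: Merge I(30) + (D+((J+G)+B))(40) = 70
Read each symbol's code off the tree from the root (left child = 0, right child = 1).

Codes:
  I: 0 (length 1)
  D: 10 (length 2)
  G: 1101 (length 4)
  J: 1100 (length 4)
  B: 111 (length 3)
Average code length: 137/70 = 1.9571 bits/symbol


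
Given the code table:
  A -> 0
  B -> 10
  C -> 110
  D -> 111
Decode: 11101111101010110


Decoding:
111 -> D
0 -> A
111 -> D
110 -> C
10 -> B
10 -> B
110 -> C


Result: DADCBBC


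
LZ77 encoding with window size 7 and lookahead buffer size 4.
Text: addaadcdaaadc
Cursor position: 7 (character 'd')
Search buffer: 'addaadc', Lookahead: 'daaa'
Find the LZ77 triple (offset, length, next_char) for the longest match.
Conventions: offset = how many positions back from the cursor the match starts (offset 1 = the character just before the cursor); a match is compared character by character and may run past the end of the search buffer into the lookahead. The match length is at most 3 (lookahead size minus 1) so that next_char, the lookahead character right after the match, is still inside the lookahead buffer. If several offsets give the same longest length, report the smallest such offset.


Try each offset into the search buffer:
  offset=1 (pos 6, char 'c'): match length 0
  offset=2 (pos 5, char 'd'): match length 1
  offset=3 (pos 4, char 'a'): match length 0
  offset=4 (pos 3, char 'a'): match length 0
  offset=5 (pos 2, char 'd'): match length 3
  offset=6 (pos 1, char 'd'): match length 1
  offset=7 (pos 0, char 'a'): match length 0
Longest match has length 3 at offset 5.
next_char = character at position 7 + 3 = 10 -> 'a'

Best match: offset=5, length=3 (matching 'daa' starting at position 2)
LZ77 triple: (5, 3, 'a')


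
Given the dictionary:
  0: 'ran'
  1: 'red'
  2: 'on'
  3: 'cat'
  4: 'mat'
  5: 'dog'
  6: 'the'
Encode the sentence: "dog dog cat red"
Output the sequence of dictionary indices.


Look up each word in the dictionary:
  'dog' -> 5
  'dog' -> 5
  'cat' -> 3
  'red' -> 1

Encoded: [5, 5, 3, 1]


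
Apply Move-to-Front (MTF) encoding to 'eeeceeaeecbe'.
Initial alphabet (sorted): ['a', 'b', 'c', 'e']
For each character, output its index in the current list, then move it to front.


MTF encoding:
'e': index 3 in ['a', 'b', 'c', 'e'] -> ['e', 'a', 'b', 'c']
'e': index 0 in ['e', 'a', 'b', 'c'] -> ['e', 'a', 'b', 'c']
'e': index 0 in ['e', 'a', 'b', 'c'] -> ['e', 'a', 'b', 'c']
'c': index 3 in ['e', 'a', 'b', 'c'] -> ['c', 'e', 'a', 'b']
'e': index 1 in ['c', 'e', 'a', 'b'] -> ['e', 'c', 'a', 'b']
'e': index 0 in ['e', 'c', 'a', 'b'] -> ['e', 'c', 'a', 'b']
'a': index 2 in ['e', 'c', 'a', 'b'] -> ['a', 'e', 'c', 'b']
'e': index 1 in ['a', 'e', 'c', 'b'] -> ['e', 'a', 'c', 'b']
'e': index 0 in ['e', 'a', 'c', 'b'] -> ['e', 'a', 'c', 'b']
'c': index 2 in ['e', 'a', 'c', 'b'] -> ['c', 'e', 'a', 'b']
'b': index 3 in ['c', 'e', 'a', 'b'] -> ['b', 'c', 'e', 'a']
'e': index 2 in ['b', 'c', 'e', 'a'] -> ['e', 'b', 'c', 'a']


Output: [3, 0, 0, 3, 1, 0, 2, 1, 0, 2, 3, 2]


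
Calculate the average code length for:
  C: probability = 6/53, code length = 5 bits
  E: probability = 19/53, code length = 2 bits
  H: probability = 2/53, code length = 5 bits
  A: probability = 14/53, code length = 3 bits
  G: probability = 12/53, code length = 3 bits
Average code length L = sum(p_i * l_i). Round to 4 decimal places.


Weighted contributions p_i * l_i:
  C: (6/53) * 5 = 30/53
  E: (19/53) * 2 = 38/53
  H: (2/53) * 5 = 10/53
  A: (14/53) * 3 = 42/53
  G: (12/53) * 3 = 36/53
Sum = (30 + 38 + 10 + 42 + 36)/53 = 156/53

L = 156/53 = 2.9434 bits/symbol


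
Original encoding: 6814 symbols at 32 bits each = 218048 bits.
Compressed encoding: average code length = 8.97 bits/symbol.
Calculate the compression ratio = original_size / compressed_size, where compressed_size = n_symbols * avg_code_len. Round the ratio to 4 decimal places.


original_size = n_symbols * orig_bits = 6814 * 32 = 218048 bits
compressed_size = n_symbols * avg_code_len = 6814 * 8.97 = 61121.58 bits
ratio = original_size / compressed_size = 218048 / 61121.58 = 3.5674

Compression ratio = 3.5674


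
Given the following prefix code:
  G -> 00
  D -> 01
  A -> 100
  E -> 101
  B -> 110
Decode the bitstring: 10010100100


Decoding step by step:
Bits 100 -> A
Bits 101 -> E
Bits 00 -> G
Bits 100 -> A


Decoded message: AEGA


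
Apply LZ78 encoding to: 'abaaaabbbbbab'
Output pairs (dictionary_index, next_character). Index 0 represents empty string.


LZ78 encoding steps:
Dictionary: {0: ''}
Step 1: w='' (idx 0), next='a' -> output (0, 'a'), add 'a' as idx 1
Step 2: w='' (idx 0), next='b' -> output (0, 'b'), add 'b' as idx 2
Step 3: w='a' (idx 1), next='a' -> output (1, 'a'), add 'aa' as idx 3
Step 4: w='aa' (idx 3), next='b' -> output (3, 'b'), add 'aab' as idx 4
Step 5: w='b' (idx 2), next='b' -> output (2, 'b'), add 'bb' as idx 5
Step 6: w='bb' (idx 5), next='a' -> output (5, 'a'), add 'bba' as idx 6
Step 7: w='b' (idx 2), end of input -> output (2, '')


Encoded: [(0, 'a'), (0, 'b'), (1, 'a'), (3, 'b'), (2, 'b'), (5, 'a'), (2, '')]


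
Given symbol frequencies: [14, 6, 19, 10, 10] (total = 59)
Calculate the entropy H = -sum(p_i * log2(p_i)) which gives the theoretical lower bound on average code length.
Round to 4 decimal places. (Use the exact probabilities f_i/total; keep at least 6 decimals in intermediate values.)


Per-symbol terms -p_i * log2(p_i) with p_i = f_i/59:
  p = 14/59 = 0.237288: log2(p) = -2.075288, -p*log2(p) = 0.492441
  p = 6/59 = 0.101695: log2(p) = -3.297681, -p*log2(p) = 0.335357
  p = 19/59 = 0.322034: log2(p) = -1.634716, -p*log2(p) = 0.526434
  p = 10/59 = 0.169492: log2(p) = -2.560715, -p*log2(p) = 0.434019
  p = 10/59 = 0.169492: log2(p) = -2.560715, -p*log2(p) = 0.434019
H = 0.492441 + 0.335357 + 0.526434 + 0.434019 + 0.434019 = 2.222270

H = 2.2223 bits/symbol


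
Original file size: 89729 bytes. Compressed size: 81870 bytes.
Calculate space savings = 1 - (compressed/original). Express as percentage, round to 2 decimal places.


ratio = compressed/original = 81870/89729 = 0.912414
savings = 1 - ratio = 1 - 0.912414 = 0.087586
as a percentage: 0.087586 * 100 = 8.76%

Space savings = 1 - 81870/89729 = 8.76%


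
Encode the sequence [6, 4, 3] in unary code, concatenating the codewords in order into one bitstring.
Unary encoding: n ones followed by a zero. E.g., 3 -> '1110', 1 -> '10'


Encode each number as n ones followed by a terminating 0:
  6 -> 1111110 (7 bits)
  4 -> 11110 (5 bits)
  3 -> 1110 (4 bits)
Total length = 7 + 5 + 4 = 16 bits.

Unary([6, 4, 3]) = 1111110111101110 (16 bits)


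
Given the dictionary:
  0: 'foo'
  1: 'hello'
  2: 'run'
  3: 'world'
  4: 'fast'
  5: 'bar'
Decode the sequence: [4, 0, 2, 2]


Look up each index in the dictionary:
  4 -> 'fast'
  0 -> 'foo'
  2 -> 'run'
  2 -> 'run'

Decoded: "fast foo run run"


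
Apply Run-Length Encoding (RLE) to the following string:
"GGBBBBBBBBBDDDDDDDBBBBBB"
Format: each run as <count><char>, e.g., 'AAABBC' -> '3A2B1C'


Scanning runs left to right:
  i=0: run of 'G' x 2 -> '2G'
  i=2: run of 'B' x 9 -> '9B'
  i=11: run of 'D' x 7 -> '7D'
  i=18: run of 'B' x 6 -> '6B'

RLE = 2G9B7D6B


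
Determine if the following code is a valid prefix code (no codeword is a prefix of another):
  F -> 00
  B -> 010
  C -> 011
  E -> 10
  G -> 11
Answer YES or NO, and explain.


Checking each pair (does one codeword prefix another?):
  F='00' vs B='010': no prefix
  F='00' vs C='011': no prefix
  F='00' vs E='10': no prefix
  F='00' vs G='11': no prefix
  B='010' vs F='00': no prefix
  B='010' vs C='011': no prefix
  B='010' vs E='10': no prefix
  B='010' vs G='11': no prefix
  C='011' vs F='00': no prefix
  C='011' vs B='010': no prefix
  C='011' vs E='10': no prefix
  C='011' vs G='11': no prefix
  E='10' vs F='00': no prefix
  E='10' vs B='010': no prefix
  E='10' vs C='011': no prefix
  E='10' vs G='11': no prefix
  G='11' vs F='00': no prefix
  G='11' vs B='010': no prefix
  G='11' vs C='011': no prefix
  G='11' vs E='10': no prefix
No violation found over all pairs.

YES -- this is a valid prefix code. No codeword is a prefix of any other codeword.


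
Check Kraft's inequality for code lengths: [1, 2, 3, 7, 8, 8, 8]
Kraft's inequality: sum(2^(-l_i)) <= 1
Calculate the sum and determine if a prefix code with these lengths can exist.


Sum = 2^(-1) + 2^(-2) + 2^(-3) + 2^(-7) + 2^(-8) + 2^(-8) + 2^(-8)
    = 0.5 + 0.25 + 0.125 + 0.0078125 + 0.00390625 + 0.00390625 + 0.00390625
    = 229/256 = 0.89453125
Since 0.89453125 <= 1, Kraft's inequality IS satisfied.
A prefix code with these lengths CAN exist.

Kraft sum = 0.89453125. Satisfied.


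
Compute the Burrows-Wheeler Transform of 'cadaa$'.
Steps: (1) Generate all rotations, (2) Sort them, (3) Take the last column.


Rotations (sorted):
  0: $cadaa -> last char: a
  1: a$cada -> last char: a
  2: aa$cad -> last char: d
  3: adaa$c -> last char: c
  4: cadaa$ -> last char: $
  5: daa$ca -> last char: a


BWT = aadc$a


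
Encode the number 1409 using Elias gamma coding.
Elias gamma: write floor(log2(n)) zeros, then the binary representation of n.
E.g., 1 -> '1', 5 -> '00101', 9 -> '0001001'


num_bits = floor(log2(1409)) + 1 = 11
leading_zeros = num_bits - 1 = 10
binary(1409) = 10110000001

Elias gamma(1409) = '0000000000' + '10110000001' = 000000000010110000001 (21 bits)


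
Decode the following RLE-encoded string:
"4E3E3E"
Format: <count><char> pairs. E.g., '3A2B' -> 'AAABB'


Expanding each <count><char> pair:
  4E -> 'EEEE'
  3E -> 'EEE'
  3E -> 'EEE'

Decoded = EEEEEEEEEE


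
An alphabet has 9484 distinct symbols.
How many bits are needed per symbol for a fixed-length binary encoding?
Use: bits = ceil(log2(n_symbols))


log2(9484) = 13.2113
Bracket: 2^13 = 8192 < 9484 <= 2^14 = 16384
So ceil(log2(9484)) = 14

bits = ceil(log2(9484)) = ceil(13.2113) = 14 bits


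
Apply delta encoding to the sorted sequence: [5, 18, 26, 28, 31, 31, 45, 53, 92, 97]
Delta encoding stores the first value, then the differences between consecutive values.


First value: 5
Deltas:
  18 - 5 = 13
  26 - 18 = 8
  28 - 26 = 2
  31 - 28 = 3
  31 - 31 = 0
  45 - 31 = 14
  53 - 45 = 8
  92 - 53 = 39
  97 - 92 = 5


Delta encoded: [5, 13, 8, 2, 3, 0, 14, 8, 39, 5]


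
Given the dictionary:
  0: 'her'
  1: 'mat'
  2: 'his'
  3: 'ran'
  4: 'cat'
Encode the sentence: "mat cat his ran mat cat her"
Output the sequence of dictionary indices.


Look up each word in the dictionary:
  'mat' -> 1
  'cat' -> 4
  'his' -> 2
  'ran' -> 3
  'mat' -> 1
  'cat' -> 4
  'her' -> 0

Encoded: [1, 4, 2, 3, 1, 4, 0]


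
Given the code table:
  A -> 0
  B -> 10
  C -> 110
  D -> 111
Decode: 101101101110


Decoding:
10 -> B
110 -> C
110 -> C
111 -> D
0 -> A


Result: BCCDA


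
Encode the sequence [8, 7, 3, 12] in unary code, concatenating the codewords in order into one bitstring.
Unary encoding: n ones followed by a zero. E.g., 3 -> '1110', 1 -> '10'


Encode each number as n ones followed by a terminating 0:
  8 -> 111111110 (9 bits)
  7 -> 11111110 (8 bits)
  3 -> 1110 (4 bits)
  12 -> 1111111111110 (13 bits)
Total length = 9 + 8 + 4 + 13 = 34 bits.

Unary([8, 7, 3, 12]) = 1111111101111111011101111111111110 (34 bits)


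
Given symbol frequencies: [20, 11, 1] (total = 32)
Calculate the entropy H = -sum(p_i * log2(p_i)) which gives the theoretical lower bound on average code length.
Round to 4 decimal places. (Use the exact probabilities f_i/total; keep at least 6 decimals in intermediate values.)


Per-symbol terms -p_i * log2(p_i) with p_i = f_i/32:
  p = 20/32 = 0.625000: log2(p) = -0.678072, -p*log2(p) = 0.423795
  p = 11/32 = 0.343750: log2(p) = -1.540568, -p*log2(p) = 0.529570
  p = 1/32 = 0.031250: log2(p) = -5.000000, -p*log2(p) = 0.156250
H = 0.423795 + 0.529570 + 0.156250 = 1.109615

H = 1.1096 bits/symbol


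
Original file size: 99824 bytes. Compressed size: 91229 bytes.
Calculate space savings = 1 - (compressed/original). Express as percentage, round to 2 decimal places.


ratio = compressed/original = 91229/99824 = 0.913898
savings = 1 - ratio = 1 - 0.913898 = 0.086102
as a percentage: 0.086102 * 100 = 8.61%

Space savings = 1 - 91229/99824 = 8.61%


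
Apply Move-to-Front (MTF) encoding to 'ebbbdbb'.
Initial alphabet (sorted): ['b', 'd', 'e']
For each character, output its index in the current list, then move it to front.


MTF encoding:
'e': index 2 in ['b', 'd', 'e'] -> ['e', 'b', 'd']
'b': index 1 in ['e', 'b', 'd'] -> ['b', 'e', 'd']
'b': index 0 in ['b', 'e', 'd'] -> ['b', 'e', 'd']
'b': index 0 in ['b', 'e', 'd'] -> ['b', 'e', 'd']
'd': index 2 in ['b', 'e', 'd'] -> ['d', 'b', 'e']
'b': index 1 in ['d', 'b', 'e'] -> ['b', 'd', 'e']
'b': index 0 in ['b', 'd', 'e'] -> ['b', 'd', 'e']


Output: [2, 1, 0, 0, 2, 1, 0]


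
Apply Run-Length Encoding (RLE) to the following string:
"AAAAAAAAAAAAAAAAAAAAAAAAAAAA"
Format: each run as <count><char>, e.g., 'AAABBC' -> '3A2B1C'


Scanning runs left to right:
  i=0: run of 'A' x 28 -> '28A'

RLE = 28A


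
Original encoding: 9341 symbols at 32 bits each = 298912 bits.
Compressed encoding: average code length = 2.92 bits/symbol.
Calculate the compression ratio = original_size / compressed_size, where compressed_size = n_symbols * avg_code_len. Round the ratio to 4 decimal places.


original_size = n_symbols * orig_bits = 9341 * 32 = 298912 bits
compressed_size = n_symbols * avg_code_len = 9341 * 2.92 = 27275.72 bits
ratio = original_size / compressed_size = 298912 / 27275.72 = 10.9589

Compression ratio = 10.9589


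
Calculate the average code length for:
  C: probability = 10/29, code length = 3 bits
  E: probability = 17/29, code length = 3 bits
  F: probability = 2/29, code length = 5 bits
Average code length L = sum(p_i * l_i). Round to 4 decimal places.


Weighted contributions p_i * l_i:
  C: (10/29) * 3 = 30/29
  E: (17/29) * 3 = 51/29
  F: (2/29) * 5 = 10/29
Sum = (30 + 51 + 10)/29 = 91/29

L = 91/29 = 3.1379 bits/symbol


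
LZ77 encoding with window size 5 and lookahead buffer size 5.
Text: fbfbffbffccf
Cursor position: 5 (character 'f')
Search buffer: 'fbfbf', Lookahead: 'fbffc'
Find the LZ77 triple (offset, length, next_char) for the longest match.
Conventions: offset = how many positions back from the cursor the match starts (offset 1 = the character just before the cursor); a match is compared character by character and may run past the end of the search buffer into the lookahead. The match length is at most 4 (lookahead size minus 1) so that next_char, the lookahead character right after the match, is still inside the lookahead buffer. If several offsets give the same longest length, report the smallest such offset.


Try each offset into the search buffer:
  offset=1 (pos 4, char 'f'): match length 1
  offset=2 (pos 3, char 'b'): match length 0
  offset=3 (pos 2, char 'f'): match length 4
  offset=4 (pos 1, char 'b'): match length 0
  offset=5 (pos 0, char 'f'): match length 3
Longest match has length 4 at offset 3.
next_char = character at position 5 + 4 = 9 -> 'c'

Best match: offset=3, length=4 (matching 'fbff' starting at position 2)
LZ77 triple: (3, 4, 'c')


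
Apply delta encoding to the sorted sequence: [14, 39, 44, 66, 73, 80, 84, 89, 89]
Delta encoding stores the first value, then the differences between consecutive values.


First value: 14
Deltas:
  39 - 14 = 25
  44 - 39 = 5
  66 - 44 = 22
  73 - 66 = 7
  80 - 73 = 7
  84 - 80 = 4
  89 - 84 = 5
  89 - 89 = 0


Delta encoded: [14, 25, 5, 22, 7, 7, 4, 5, 0]


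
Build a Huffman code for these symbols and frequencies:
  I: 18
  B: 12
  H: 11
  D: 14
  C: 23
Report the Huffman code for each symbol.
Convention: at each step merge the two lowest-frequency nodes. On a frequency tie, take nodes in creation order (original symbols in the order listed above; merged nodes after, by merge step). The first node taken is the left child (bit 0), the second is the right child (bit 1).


Huffman tree construction:
Step 1: Merge H(11) + B(12) = 23
Step 2: Merge D(14) + I(18) = 32
Step 3: Merge C(23) + (H+B)(23) = 46
Step 4: Merge (D+I)(32) + (C+(H+B))(46) = 78
Read each symbol's code off the tree from the root (left child = 0, right child = 1).

Codes:
  I: 01 (length 2)
  B: 111 (length 3)
  H: 110 (length 3)
  D: 00 (length 2)
  C: 10 (length 2)
Average code length: 179/78 = 2.2949 bits/symbol


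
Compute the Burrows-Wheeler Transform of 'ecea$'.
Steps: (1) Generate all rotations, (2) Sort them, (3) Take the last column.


Rotations (sorted):
  0: $ecea -> last char: a
  1: a$ece -> last char: e
  2: cea$e -> last char: e
  3: ea$ec -> last char: c
  4: ecea$ -> last char: $


BWT = aeec$


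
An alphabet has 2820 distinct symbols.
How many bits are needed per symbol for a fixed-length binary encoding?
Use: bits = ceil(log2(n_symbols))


log2(2820) = 11.4615
Bracket: 2^11 = 2048 < 2820 <= 2^12 = 4096
So ceil(log2(2820)) = 12

bits = ceil(log2(2820)) = ceil(11.4615) = 12 bits


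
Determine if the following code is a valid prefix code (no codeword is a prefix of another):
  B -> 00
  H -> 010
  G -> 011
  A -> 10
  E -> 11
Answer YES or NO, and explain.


Checking each pair (does one codeword prefix another?):
  B='00' vs H='010': no prefix
  B='00' vs G='011': no prefix
  B='00' vs A='10': no prefix
  B='00' vs E='11': no prefix
  H='010' vs B='00': no prefix
  H='010' vs G='011': no prefix
  H='010' vs A='10': no prefix
  H='010' vs E='11': no prefix
  G='011' vs B='00': no prefix
  G='011' vs H='010': no prefix
  G='011' vs A='10': no prefix
  G='011' vs E='11': no prefix
  A='10' vs B='00': no prefix
  A='10' vs H='010': no prefix
  A='10' vs G='011': no prefix
  A='10' vs E='11': no prefix
  E='11' vs B='00': no prefix
  E='11' vs H='010': no prefix
  E='11' vs G='011': no prefix
  E='11' vs A='10': no prefix
No violation found over all pairs.

YES -- this is a valid prefix code. No codeword is a prefix of any other codeword.


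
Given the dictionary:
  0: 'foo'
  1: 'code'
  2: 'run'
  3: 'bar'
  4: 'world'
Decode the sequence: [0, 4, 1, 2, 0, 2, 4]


Look up each index in the dictionary:
  0 -> 'foo'
  4 -> 'world'
  1 -> 'code'
  2 -> 'run'
  0 -> 'foo'
  2 -> 'run'
  4 -> 'world'

Decoded: "foo world code run foo run world"


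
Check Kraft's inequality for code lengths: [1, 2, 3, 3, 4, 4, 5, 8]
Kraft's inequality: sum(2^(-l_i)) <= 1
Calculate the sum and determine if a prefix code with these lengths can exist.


Sum = 2^(-1) + 2^(-2) + 2^(-3) + 2^(-3) + 2^(-4) + 2^(-4) + 2^(-5) + 2^(-8)
    = 0.5 + 0.25 + 0.125 + 0.125 + 0.0625 + 0.0625 + 0.03125 + 0.00390625
    = 297/256 = 1.16015625
Since 1.16015625 > 1, Kraft's inequality is NOT satisfied.
A prefix code with these lengths CANNOT exist.

Kraft sum = 1.16015625. Not satisfied.


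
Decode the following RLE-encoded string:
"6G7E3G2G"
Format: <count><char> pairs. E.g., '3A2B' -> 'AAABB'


Expanding each <count><char> pair:
  6G -> 'GGGGGG'
  7E -> 'EEEEEEE'
  3G -> 'GGG'
  2G -> 'GG'

Decoded = GGGGGGEEEEEEEGGGGG


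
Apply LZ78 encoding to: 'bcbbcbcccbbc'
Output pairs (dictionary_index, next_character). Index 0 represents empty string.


LZ78 encoding steps:
Dictionary: {0: ''}
Step 1: w='' (idx 0), next='b' -> output (0, 'b'), add 'b' as idx 1
Step 2: w='' (idx 0), next='c' -> output (0, 'c'), add 'c' as idx 2
Step 3: w='b' (idx 1), next='b' -> output (1, 'b'), add 'bb' as idx 3
Step 4: w='c' (idx 2), next='b' -> output (2, 'b'), add 'cb' as idx 4
Step 5: w='c' (idx 2), next='c' -> output (2, 'c'), add 'cc' as idx 5
Step 6: w='cb' (idx 4), next='b' -> output (4, 'b'), add 'cbb' as idx 6
Step 7: w='c' (idx 2), end of input -> output (2, '')


Encoded: [(0, 'b'), (0, 'c'), (1, 'b'), (2, 'b'), (2, 'c'), (4, 'b'), (2, '')]


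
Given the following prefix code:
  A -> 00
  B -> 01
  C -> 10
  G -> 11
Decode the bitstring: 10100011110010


Decoding step by step:
Bits 10 -> C
Bits 10 -> C
Bits 00 -> A
Bits 11 -> G
Bits 11 -> G
Bits 00 -> A
Bits 10 -> C


Decoded message: CCAGGAC


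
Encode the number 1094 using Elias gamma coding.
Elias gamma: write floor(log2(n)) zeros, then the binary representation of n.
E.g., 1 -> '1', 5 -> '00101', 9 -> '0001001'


num_bits = floor(log2(1094)) + 1 = 11
leading_zeros = num_bits - 1 = 10
binary(1094) = 10001000110

Elias gamma(1094) = '0000000000' + '10001000110' = 000000000010001000110 (21 bits)


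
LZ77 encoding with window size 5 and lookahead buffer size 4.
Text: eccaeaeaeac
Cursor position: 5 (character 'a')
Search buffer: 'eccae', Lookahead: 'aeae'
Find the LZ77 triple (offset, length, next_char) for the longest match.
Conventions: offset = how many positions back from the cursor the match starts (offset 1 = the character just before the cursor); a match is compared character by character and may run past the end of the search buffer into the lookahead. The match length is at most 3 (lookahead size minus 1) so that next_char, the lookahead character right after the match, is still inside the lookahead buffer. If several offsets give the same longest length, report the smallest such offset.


Try each offset into the search buffer:
  offset=1 (pos 4, char 'e'): match length 0
  offset=2 (pos 3, char 'a'): match length 3
  offset=3 (pos 2, char 'c'): match length 0
  offset=4 (pos 1, char 'c'): match length 0
  offset=5 (pos 0, char 'e'): match length 0
Longest match has length 3 at offset 2.
next_char = character at position 5 + 3 = 8 -> 'e'

Best match: offset=2, length=3 (matching 'aea' starting at position 3)
LZ77 triple: (2, 3, 'e')
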